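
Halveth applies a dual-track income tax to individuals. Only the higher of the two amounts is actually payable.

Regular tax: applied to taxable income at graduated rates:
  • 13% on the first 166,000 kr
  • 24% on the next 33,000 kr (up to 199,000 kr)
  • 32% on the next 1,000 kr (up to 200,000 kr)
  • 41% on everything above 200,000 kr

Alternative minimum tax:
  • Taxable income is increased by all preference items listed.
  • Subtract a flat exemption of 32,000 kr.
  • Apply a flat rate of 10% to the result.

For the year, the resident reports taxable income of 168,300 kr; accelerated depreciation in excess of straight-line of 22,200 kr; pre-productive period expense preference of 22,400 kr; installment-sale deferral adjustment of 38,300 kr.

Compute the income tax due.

22,132 kr

Alternative minimum tax:
  Adjusted income: 168,300 kr + 22,200 kr + 22,400 kr + 38,300 kr = 251,200 kr
  Less exemption 32,000 kr → base 219,200 kr
  219,200 kr × 10% = 21,920 kr

Regular tax:
  166,000 kr × 13% = 21,580 kr
  2,300 kr × 24% = 552 kr
  → 22,132 kr

22,132 kr > 21,920 kr, so the regular tax governs.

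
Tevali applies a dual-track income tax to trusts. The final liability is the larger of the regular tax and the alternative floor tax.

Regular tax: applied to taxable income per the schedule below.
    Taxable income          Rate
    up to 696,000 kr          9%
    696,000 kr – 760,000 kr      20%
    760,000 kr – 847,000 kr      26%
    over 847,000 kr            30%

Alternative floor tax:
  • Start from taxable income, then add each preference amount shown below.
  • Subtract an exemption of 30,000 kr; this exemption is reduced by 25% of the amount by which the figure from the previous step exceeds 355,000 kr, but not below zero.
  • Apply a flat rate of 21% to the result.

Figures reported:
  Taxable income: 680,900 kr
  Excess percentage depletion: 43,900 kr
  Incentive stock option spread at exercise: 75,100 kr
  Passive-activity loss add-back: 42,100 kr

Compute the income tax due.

176,820 kr

Alternative floor tax:
  Adjusted income: 680,900 kr + 43,900 kr + 75,100 kr + 42,100 kr = 842,000 kr
  Exemption: 25% × (842,000 kr − 355,000 kr) = 121,750 kr ≥ 30,000 kr, so the exemption is fully phased out
  Base: 842,000 kr − 0 kr = 842,000 kr
  842,000 kr × 21% = 176,820 kr

Regular tax:
  680,900 kr × 9% = 61,281 kr

176,820 kr > 61,281 kr, so the alternative floor tax is the binding amount.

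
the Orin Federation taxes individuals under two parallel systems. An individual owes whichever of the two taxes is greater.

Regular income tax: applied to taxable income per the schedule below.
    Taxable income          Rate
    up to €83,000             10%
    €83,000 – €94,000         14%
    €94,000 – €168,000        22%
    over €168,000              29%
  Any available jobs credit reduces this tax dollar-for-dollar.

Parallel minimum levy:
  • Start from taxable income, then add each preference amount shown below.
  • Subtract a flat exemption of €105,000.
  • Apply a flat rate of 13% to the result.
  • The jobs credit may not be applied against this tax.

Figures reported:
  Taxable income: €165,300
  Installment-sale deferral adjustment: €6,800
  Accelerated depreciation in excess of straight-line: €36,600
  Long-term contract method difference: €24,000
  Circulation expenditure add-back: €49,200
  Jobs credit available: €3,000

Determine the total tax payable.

€22,997

Regular income tax:
  €83,000 × 10% = €8,300
  €11,000 × 14% = €1,540
  €71,300 × 22% = €15,686
  → €25,526
  Less jobs credit €3,000 → €22,526

Parallel minimum levy:
  Adjusted income: €165,300 + €6,800 + €36,600 + €24,000 + €49,200 = €281,900
  Less exemption €105,000 → base €176,900
  €176,900 × 13% = €22,997

€22,997 > €22,526, so the parallel minimum levy is the binding amount.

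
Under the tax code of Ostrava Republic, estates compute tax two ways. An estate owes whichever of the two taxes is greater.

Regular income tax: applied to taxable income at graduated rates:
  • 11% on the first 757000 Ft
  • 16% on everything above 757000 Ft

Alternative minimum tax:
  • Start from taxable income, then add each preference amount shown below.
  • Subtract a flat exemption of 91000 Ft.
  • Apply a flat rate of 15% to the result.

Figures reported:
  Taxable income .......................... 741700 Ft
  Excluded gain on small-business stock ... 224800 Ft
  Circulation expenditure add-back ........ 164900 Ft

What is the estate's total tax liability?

Alternative minimum tax:
  Adjusted income: 741700 Ft + 224800 Ft + 164900 Ft = 1131400 Ft
  Less exemption 91000 Ft → base 1040400 Ft
  1040400 Ft × 15% = 156060 Ft

Regular income tax:
  741700 Ft × 11% = 81587 Ft

156060 Ft > 81587 Ft, so the alternative minimum tax is the binding amount.

156060 Ft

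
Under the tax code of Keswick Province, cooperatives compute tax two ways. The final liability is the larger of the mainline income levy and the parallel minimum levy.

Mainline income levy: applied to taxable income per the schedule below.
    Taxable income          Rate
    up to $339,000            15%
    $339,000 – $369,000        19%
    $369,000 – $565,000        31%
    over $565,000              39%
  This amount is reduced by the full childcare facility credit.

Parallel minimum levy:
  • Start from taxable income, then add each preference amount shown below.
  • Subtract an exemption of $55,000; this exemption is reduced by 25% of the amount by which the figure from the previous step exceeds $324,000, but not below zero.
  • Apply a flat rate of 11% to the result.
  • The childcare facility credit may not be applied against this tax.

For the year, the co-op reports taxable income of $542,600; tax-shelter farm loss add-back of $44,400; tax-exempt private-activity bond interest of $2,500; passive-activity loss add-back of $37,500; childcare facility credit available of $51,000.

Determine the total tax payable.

Mainline income levy:
  $339,000 × 15% = $50,850
  $30,000 × 19% = $5,700
  $173,600 × 31% = $53,816
  → $110,366
  Less childcare facility credit $51,000 → $59,366

Parallel minimum levy:
  Adjusted income: $542,600 + $44,400 + $2,500 + $37,500 = $627,000
  Exemption: 25% × ($627,000 − $324,000) = $75,750 ≥ $55,000, so the exemption is fully phased out
  Base: $627,000 − $0 = $627,000
  $627,000 × 11% = $68,970

$68,970 > $59,366, so the parallel minimum levy is the binding amount.

$68,970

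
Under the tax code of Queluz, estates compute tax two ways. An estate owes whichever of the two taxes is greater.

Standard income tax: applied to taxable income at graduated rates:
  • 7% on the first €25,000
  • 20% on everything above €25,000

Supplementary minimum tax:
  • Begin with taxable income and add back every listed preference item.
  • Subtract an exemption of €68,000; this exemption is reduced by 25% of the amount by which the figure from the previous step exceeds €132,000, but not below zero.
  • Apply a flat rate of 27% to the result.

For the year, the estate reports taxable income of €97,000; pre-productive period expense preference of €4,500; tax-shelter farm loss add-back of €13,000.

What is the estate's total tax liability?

Standard income tax:
  €25,000 × 7% = €1,750
  €72,000 × 20% = €14,400
  → €16,150

Supplementary minimum tax:
  Adjusted income: €97,000 + €4,500 + €13,000 = €114,500
  Exemption: €114,500 ≤ €132,000, so full €68,000 applies
  Base: €114,500 − €68,000 = €46,500
  €46,500 × 27% = €12,555

€16,150 > €12,555, so the standard income tax governs.

€16,150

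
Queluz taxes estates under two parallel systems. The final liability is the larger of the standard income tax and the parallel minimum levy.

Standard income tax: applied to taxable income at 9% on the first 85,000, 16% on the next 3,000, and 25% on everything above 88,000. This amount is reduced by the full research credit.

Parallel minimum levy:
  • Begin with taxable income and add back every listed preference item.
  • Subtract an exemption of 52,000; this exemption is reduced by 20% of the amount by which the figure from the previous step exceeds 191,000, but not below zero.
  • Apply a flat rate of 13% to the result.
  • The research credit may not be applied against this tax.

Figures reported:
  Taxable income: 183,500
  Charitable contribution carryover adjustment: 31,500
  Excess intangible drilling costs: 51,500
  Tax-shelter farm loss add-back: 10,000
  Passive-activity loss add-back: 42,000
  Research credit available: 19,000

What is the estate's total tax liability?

Standard income tax:
  85,000 × 9% = 7,650
  3,000 × 16% = 480
  95,500 × 25% = 23,875
  → 32,005
  Less research credit 19,000 → 13,005

Parallel minimum levy:
  Adjusted income: 183,500 + 31,500 + 51,500 + 10,000 + 42,000 = 318,500
  Exemption: 52,000 − 20% × (318,500 − 191,000) = 52,000 − 25,500 = 26,500
  Base: 318,500 − 26,500 = 292,000
  292,000 × 13% = 37,960

37,960 > 13,005, so the parallel minimum levy is the binding amount.

37,960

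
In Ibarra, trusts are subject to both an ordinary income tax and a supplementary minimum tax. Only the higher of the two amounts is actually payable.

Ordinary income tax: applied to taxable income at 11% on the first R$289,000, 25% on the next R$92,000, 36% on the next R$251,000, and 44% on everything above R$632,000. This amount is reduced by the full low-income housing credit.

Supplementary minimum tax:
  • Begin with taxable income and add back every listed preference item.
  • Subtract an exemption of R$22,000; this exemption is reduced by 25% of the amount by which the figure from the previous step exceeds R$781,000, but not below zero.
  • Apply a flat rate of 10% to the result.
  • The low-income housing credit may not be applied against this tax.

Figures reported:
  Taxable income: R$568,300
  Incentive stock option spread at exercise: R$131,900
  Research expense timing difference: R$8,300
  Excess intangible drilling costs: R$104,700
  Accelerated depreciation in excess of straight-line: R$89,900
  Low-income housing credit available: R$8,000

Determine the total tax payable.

R$114,218

Supplementary minimum tax:
  Adjusted income: R$568,300 + R$131,900 + R$8,300 + R$104,700 + R$89,900 = R$903,100
  Exemption: 25% × (R$903,100 − R$781,000) = R$30,525 ≥ R$22,000, so the exemption is fully phased out
  Base: R$903,100 − R$0 = R$903,100
  R$903,100 × 10% = R$90,310

Ordinary income tax:
  R$289,000 × 11% = R$31,790
  R$92,000 × 25% = R$23,000
  R$187,300 × 36% = R$67,428
  → R$122,218
  Less low-income housing credit R$8,000 → R$114,218

R$114,218 > R$90,310, so the ordinary income tax governs.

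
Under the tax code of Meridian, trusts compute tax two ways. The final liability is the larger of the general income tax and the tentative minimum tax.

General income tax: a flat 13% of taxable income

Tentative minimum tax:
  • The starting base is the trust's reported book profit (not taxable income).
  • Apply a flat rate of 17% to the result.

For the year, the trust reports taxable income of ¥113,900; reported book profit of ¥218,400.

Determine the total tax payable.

¥37,128

General income tax:
  ¥113,900 × 13% = ¥14,807

Tentative minimum tax:
  Base (reported book profit): ¥218,400
  ¥218,400 × 17% = ¥37,128

¥37,128 > ¥14,807, so the tentative minimum tax is the binding amount.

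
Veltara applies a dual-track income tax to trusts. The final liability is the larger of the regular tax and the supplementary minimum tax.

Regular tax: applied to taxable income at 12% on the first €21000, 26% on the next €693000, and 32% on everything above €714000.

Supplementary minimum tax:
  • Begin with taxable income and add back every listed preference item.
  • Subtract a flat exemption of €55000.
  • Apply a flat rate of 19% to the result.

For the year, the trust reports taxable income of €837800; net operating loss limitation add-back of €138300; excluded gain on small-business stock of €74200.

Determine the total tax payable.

Regular tax:
  €21000 × 12% = €2520
  €693000 × 26% = €180180
  €123800 × 32% = €39616
  → €222316

Supplementary minimum tax:
  Adjusted income: €837800 + €138300 + €74200 = €1050300
  Less exemption €55000 → base €995300
  €995300 × 19% = €189107

€222316 > €189107, so the regular tax governs.

€222316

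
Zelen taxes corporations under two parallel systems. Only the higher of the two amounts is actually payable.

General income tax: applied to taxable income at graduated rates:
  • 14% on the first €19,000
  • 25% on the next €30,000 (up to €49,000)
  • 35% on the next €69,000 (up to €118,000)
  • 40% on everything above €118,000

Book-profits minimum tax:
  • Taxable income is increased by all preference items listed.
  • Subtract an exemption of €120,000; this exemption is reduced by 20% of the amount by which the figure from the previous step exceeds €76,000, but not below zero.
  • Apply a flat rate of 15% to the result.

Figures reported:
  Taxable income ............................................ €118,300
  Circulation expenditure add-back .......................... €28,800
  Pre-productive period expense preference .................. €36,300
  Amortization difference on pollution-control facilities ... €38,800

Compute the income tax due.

General income tax:
  €19,000 × 14% = €2,660
  €30,000 × 25% = €7,500
  €69,000 × 35% = €24,150
  €300 × 40% = €120
  → €34,430

Book-profits minimum tax:
  Adjusted income: €118,300 + €28,800 + €36,300 + €38,800 = €222,200
  Exemption: €120,000 − 20% × (€222,200 − €76,000) = €120,000 − €29,240 = €90,760
  Base: €222,200 − €90,760 = €131,440
  €131,440 × 15% = €19,716

€34,430 > €19,716, so the general income tax governs.

€34,430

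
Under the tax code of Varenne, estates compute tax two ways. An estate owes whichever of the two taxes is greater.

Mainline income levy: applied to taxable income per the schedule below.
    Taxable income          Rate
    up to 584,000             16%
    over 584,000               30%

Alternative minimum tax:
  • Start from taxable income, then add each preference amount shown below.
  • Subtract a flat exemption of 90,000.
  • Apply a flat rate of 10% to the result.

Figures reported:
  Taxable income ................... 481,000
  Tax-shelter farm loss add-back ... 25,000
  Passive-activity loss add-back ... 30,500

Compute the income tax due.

76,960

Alternative minimum tax:
  Adjusted income: 481,000 + 25,000 + 30,500 = 536,500
  Less exemption 90,000 → base 446,500
  446,500 × 10% = 44,650

Mainline income levy:
  481,000 × 16% = 76,960

76,960 > 44,650, so the mainline income levy governs.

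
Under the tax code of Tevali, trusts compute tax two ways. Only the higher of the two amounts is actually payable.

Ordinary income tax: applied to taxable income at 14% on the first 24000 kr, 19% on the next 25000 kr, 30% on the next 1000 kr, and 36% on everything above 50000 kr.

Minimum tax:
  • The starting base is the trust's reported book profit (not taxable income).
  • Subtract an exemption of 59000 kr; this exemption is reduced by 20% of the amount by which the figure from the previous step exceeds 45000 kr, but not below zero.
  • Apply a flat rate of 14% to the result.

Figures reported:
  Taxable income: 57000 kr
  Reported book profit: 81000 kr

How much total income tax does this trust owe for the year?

Minimum tax:
  Base (reported book profit): 81000 kr
  Exemption: 59000 kr − 20% × (81000 kr − 45000 kr) = 59000 kr − 7200 kr = 51800 kr
  Base: 81000 kr − 51800 kr = 29200 kr
  29200 kr × 14% = 4088 kr

Ordinary income tax:
  24000 kr × 14% = 3360 kr
  25000 kr × 19% = 4750 kr
  1000 kr × 30% = 300 kr
  7000 kr × 36% = 2520 kr
  → 10930 kr

10930 kr > 4088 kr, so the ordinary income tax governs.

10930 kr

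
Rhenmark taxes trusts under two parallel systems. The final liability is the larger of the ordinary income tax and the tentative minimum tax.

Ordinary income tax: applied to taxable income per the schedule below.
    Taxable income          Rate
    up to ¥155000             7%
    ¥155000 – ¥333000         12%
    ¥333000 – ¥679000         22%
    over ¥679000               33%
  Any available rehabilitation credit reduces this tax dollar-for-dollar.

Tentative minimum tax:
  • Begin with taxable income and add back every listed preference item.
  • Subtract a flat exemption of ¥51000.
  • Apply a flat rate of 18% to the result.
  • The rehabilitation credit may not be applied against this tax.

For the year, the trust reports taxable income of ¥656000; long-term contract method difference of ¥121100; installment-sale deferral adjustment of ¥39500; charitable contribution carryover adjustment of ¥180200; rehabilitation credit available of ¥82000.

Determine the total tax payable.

Ordinary income tax:
  ¥155000 × 7% = ¥10850
  ¥178000 × 12% = ¥21360
  ¥323000 × 22% = ¥71060
  → ¥103270
  Less rehabilitation credit ¥82000 → ¥21270

Tentative minimum tax:
  Adjusted income: ¥656000 + ¥121100 + ¥39500 + ¥180200 = ¥996800
  Less exemption ¥51000 → base ¥945800
  ¥945800 × 18% = ¥170244

¥170244 > ¥21270, so the tentative minimum tax is the binding amount.

¥170244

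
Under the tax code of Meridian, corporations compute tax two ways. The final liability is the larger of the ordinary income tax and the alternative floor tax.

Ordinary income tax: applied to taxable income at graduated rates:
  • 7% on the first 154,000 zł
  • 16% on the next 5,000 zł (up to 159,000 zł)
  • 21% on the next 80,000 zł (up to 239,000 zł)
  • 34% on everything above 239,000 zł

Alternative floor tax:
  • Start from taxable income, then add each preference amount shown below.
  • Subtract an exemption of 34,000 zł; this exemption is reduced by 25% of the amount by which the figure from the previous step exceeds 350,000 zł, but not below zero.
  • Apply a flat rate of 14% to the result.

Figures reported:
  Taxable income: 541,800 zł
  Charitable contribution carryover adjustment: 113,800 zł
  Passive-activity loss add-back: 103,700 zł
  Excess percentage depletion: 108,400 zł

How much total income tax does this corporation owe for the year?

Alternative floor tax:
  Adjusted income: 541,800 zł + 113,800 zł + 103,700 zł + 108,400 zł = 867,700 zł
  Exemption: 25% × (867,700 zł − 350,000 zł) = 129,425 zł ≥ 34,000 zł, so the exemption is fully phased out
  Base: 867,700 zł − 0 zł = 867,700 zł
  867,700 zł × 14% = 121,478 zł

Ordinary income tax:
  154,000 zł × 7% = 10,780 zł
  5,000 zł × 16% = 800 zł
  80,000 zł × 21% = 16,800 zł
  302,800 zł × 34% = 102,952 zł
  → 131,332 zł

131,332 zł > 121,478 zł, so the ordinary income tax governs.

131,332 zł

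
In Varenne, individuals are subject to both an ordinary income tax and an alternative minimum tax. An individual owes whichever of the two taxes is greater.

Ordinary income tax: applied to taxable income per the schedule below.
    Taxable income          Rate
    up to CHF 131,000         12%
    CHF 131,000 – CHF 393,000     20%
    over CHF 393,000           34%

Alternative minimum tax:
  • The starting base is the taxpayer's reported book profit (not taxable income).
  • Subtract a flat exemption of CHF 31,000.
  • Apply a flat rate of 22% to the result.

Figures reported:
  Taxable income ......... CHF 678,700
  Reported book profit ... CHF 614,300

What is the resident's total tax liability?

CHF 165,258

Alternative minimum tax:
  Base (reported book profit): CHF 614,300
  Less exemption CHF 31,000 → base CHF 583,300
  CHF 583,300 × 22% = CHF 128,326

Ordinary income tax:
  CHF 131,000 × 12% = CHF 15,720
  CHF 262,000 × 20% = CHF 52,400
  CHF 285,700 × 34% = CHF 97,138
  → CHF 165,258

CHF 165,258 > CHF 128,326, so the ordinary income tax governs.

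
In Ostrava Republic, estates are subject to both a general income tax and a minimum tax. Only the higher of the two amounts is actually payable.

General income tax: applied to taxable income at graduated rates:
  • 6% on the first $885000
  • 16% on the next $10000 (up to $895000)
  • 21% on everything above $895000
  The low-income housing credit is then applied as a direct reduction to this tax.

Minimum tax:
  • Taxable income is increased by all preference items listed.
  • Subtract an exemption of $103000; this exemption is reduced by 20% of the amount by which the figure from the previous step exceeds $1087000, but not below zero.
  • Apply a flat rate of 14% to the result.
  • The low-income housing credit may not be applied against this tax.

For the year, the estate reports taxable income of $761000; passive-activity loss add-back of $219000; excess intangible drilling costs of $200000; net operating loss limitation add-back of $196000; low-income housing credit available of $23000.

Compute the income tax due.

$186312

Minimum tax:
  Adjusted income: $761000 + $219000 + $200000 + $196000 = $1376000
  Exemption: $103000 − 20% × ($1376000 − $1087000) = $103000 − $57800 = $45200
  Base: $1376000 − $45200 = $1330800
  $1330800 × 14% = $186312

General income tax:
  $761000 × 6% = $45660
  Less low-income housing credit $23000 → $22660

$186312 > $22660, so the minimum tax is the binding amount.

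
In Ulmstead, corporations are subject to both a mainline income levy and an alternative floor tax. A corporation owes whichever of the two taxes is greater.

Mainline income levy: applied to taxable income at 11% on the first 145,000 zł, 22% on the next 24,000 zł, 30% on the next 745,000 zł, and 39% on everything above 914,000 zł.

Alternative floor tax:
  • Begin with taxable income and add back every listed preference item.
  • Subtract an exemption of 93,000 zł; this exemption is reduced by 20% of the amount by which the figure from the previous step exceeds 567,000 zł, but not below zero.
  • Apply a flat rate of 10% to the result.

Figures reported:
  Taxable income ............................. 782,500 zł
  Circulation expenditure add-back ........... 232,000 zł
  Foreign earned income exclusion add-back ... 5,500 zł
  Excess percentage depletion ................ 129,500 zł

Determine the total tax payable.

Mainline income levy:
  145,000 zł × 11% = 15,950 zł
  24,000 zł × 22% = 5,280 zł
  613,500 zł × 30% = 184,050 zł
  → 205,280 zł

Alternative floor tax:
  Adjusted income: 782,500 zł + 232,000 zł + 5,500 zł + 129,500 zł = 1,149,500 zł
  Exemption: 20% × (1,149,500 zł − 567,000 zł) = 116,500 zł ≥ 93,000 zł, so the exemption is fully phased out
  Base: 1,149,500 zł − 0 zł = 1,149,500 zł
  1,149,500 zł × 10% = 114,950 zł

205,280 zł > 114,950 zł, so the mainline income levy governs.

205,280 zł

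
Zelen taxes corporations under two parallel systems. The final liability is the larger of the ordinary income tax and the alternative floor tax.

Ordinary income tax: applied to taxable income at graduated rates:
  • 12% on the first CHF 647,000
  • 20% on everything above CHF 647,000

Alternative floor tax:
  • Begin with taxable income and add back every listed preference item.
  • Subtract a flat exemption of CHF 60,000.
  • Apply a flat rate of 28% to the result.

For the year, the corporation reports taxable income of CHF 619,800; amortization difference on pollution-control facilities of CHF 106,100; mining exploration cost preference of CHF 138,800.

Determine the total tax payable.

CHF 225,316

Ordinary income tax:
  CHF 619,800 × 12% = CHF 74,376

Alternative floor tax:
  Adjusted income: CHF 619,800 + CHF 106,100 + CHF 138,800 = CHF 864,700
  Less exemption CHF 60,000 → base CHF 804,700
  CHF 804,700 × 28% = CHF 225,316

CHF 225,316 > CHF 74,376, so the alternative floor tax is the binding amount.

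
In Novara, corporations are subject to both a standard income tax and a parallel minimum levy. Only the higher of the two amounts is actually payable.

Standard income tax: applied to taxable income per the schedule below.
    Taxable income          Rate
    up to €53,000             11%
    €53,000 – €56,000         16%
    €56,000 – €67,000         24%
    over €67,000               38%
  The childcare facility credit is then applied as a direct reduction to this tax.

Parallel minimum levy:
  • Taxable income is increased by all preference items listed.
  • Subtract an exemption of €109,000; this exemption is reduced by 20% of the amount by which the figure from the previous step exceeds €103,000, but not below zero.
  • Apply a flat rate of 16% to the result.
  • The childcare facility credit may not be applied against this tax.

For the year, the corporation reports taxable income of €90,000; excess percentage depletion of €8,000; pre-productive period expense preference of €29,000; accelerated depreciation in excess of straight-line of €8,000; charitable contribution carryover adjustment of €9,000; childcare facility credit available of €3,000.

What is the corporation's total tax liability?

Standard income tax:
  €53,000 × 11% = €5,830
  €3,000 × 16% = €480
  €11,000 × 24% = €2,640
  €23,000 × 38% = €8,740
  → €17,690
  Less childcare facility credit €3,000 → €14,690

Parallel minimum levy:
  Adjusted income: €90,000 + €8,000 + €29,000 + €8,000 + €9,000 = €144,000
  Exemption: €109,000 − 20% × (€144,000 − €103,000) = €109,000 − €8,200 = €100,800
  Base: €144,000 − €100,800 = €43,200
  €43,200 × 16% = €6,912

€14,690 > €6,912, so the standard income tax governs.

€14,690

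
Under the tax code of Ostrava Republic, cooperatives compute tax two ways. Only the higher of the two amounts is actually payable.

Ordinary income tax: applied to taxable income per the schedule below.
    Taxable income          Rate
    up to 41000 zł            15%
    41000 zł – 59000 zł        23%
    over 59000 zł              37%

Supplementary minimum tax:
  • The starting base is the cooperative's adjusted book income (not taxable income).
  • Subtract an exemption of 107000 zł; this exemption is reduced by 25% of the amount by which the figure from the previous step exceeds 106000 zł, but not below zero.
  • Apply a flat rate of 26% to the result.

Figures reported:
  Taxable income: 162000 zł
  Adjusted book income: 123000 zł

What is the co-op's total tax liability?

48400 zł

Ordinary income tax:
  41000 zł × 15% = 6150 zł
  18000 zł × 23% = 4140 zł
  103000 zł × 37% = 38110 zł
  → 48400 zł

Supplementary minimum tax:
  Base (adjusted book income): 123000 zł
  Exemption: 107000 zł − 25% × (123000 zł − 106000 zł) = 107000 zł − 4250 zł = 102750 zł
  Base: 123000 zł − 102750 zł = 20250 zł
  20250 zł × 26% = 5265 zł

48400 zł > 5265 zł, so the ordinary income tax governs.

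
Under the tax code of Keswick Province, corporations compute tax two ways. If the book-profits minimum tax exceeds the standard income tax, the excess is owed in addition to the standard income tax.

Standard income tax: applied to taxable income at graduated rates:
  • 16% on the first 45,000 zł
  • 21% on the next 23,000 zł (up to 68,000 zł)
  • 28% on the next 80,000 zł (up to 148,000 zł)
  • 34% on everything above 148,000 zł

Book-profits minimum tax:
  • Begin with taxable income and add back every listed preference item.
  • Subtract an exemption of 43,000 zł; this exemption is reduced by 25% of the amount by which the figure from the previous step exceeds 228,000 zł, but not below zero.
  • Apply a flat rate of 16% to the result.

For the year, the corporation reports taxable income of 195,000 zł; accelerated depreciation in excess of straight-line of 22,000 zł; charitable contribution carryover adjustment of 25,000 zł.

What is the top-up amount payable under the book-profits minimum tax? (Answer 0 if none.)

0 zł

Book-profits minimum tax:
  Adjusted income: 195,000 zł + 22,000 zł + 25,000 zł = 242,000 zł
  Exemption: 43,000 zł − 25% × (242,000 zł − 228,000 zł) = 43,000 zł − 3,500 zł = 39,500 zł
  Base: 242,000 zł − 39,500 zł = 202,500 zł
  202,500 zł × 16% = 32,400 zł

Standard income tax:
  45,000 zł × 16% = 7,200 zł
  23,000 zł × 21% = 4,830 zł
  80,000 zł × 28% = 22,400 zł
  47,000 zł × 34% = 15,980 zł
  → 50,410 zł

32,400 zł ≤ 50,410 zł, so no add-on is due.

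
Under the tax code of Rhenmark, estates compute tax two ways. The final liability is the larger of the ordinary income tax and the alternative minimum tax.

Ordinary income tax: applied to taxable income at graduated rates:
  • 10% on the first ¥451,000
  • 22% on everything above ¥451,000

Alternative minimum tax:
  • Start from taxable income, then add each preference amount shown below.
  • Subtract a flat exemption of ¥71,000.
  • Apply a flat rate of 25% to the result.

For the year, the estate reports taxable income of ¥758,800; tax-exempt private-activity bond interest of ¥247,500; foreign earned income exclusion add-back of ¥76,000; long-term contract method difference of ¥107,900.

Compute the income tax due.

¥279,800

Alternative minimum tax:
  Adjusted income: ¥758,800 + ¥247,500 + ¥76,000 + ¥107,900 = ¥1,190,200
  Less exemption ¥71,000 → base ¥1,119,200
  ¥1,119,200 × 25% = ¥279,800

Ordinary income tax:
  ¥451,000 × 10% = ¥45,100
  ¥307,800 × 22% = ¥67,716
  → ¥112,816

¥279,800 > ¥112,816, so the alternative minimum tax is the binding amount.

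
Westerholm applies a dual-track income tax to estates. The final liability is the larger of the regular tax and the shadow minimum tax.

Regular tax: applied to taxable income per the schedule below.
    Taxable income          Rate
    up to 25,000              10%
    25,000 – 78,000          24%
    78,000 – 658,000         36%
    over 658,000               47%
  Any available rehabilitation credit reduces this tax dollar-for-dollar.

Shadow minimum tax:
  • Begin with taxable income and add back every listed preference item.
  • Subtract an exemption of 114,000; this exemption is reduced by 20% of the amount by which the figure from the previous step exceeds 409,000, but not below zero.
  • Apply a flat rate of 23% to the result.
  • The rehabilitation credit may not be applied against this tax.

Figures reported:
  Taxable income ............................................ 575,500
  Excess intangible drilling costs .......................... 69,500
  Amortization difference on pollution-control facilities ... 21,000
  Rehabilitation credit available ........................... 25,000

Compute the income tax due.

169,320

Regular tax:
  25,000 × 10% = 2,500
  53,000 × 24% = 12,720
  497,500 × 36% = 179,100
  → 194,320
  Less rehabilitation credit 25,000 → 169,320

Shadow minimum tax:
  Adjusted income: 575,500 + 69,500 + 21,000 = 666,000
  Exemption: 114,000 − 20% × (666,000 − 409,000) = 114,000 − 51,400 = 62,600
  Base: 666,000 − 62,600 = 603,400
  603,400 × 23% = 138,782

169,320 > 138,782, so the regular tax governs.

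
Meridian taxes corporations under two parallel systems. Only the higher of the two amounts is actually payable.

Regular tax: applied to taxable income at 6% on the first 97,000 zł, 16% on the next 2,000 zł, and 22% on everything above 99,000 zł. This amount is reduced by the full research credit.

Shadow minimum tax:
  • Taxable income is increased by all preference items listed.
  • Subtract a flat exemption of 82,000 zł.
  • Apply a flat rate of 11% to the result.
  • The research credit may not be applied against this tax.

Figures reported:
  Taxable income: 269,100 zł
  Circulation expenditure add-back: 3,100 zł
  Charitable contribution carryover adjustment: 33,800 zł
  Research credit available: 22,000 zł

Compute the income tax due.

Regular tax:
  97,000 zł × 6% = 5,820 zł
  2,000 zł × 16% = 320 zł
  170,100 zł × 22% = 37,422 zł
  → 43,562 zł
  Less research credit 22,000 zł → 21,562 zł

Shadow minimum tax:
  Adjusted income: 269,100 zł + 3,100 zł + 33,800 zł = 306,000 zł
  Less exemption 82,000 zł → base 224,000 zł
  224,000 zł × 11% = 24,640 zł

24,640 zł > 21,562 zł, so the shadow minimum tax is the binding amount.

24,640 zł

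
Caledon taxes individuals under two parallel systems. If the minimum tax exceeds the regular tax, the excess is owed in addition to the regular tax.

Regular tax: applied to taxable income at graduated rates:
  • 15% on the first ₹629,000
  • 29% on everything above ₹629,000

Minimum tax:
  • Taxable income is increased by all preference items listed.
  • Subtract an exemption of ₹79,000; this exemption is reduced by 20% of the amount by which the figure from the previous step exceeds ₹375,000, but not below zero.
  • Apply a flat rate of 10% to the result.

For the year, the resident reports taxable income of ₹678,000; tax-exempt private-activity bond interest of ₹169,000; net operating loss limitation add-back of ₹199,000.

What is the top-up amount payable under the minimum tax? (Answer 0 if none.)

₹0

Minimum tax:
  Adjusted income: ₹678,000 + ₹169,000 + ₹199,000 = ₹1,046,000
  Exemption: 20% × (₹1,046,000 − ₹375,000) = ₹134,200 ≥ ₹79,000, so the exemption is fully phased out
  Base: ₹1,046,000 − ₹0 = ₹1,046,000
  ₹1,046,000 × 10% = ₹104,600

Regular tax:
  ₹629,000 × 15% = ₹94,350
  ₹49,000 × 29% = ₹14,210
  → ₹108,560

₹104,600 ≤ ₹108,560, so no add-on is due.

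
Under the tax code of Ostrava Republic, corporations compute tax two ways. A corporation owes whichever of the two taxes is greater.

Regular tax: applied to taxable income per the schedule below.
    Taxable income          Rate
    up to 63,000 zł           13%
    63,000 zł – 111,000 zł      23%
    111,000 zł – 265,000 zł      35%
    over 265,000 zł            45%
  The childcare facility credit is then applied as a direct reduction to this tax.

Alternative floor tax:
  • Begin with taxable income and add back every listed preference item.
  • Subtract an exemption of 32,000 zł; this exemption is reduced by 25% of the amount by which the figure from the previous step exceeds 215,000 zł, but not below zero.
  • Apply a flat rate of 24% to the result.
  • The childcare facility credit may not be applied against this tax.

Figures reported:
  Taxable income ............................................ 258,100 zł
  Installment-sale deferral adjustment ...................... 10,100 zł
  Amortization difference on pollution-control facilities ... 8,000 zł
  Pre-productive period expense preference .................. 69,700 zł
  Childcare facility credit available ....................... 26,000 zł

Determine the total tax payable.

83,016 zł

Regular tax:
  63,000 zł × 13% = 8,190 zł
  48,000 zł × 23% = 11,040 zł
  147,100 zł × 35% = 51,485 zł
  → 70,715 zł
  Less childcare facility credit 26,000 zł → 44,715 zł

Alternative floor tax:
  Adjusted income: 258,100 zł + 10,100 zł + 8,000 zł + 69,700 zł = 345,900 zł
  Exemption: 25% × (345,900 zł − 215,000 zł) = 32,725 zł ≥ 32,000 zł, so the exemption is fully phased out
  Base: 345,900 zł − 0 zł = 345,900 zł
  345,900 zł × 24% = 83,016 zł

83,016 zł > 44,715 zł, so the alternative floor tax is the binding amount.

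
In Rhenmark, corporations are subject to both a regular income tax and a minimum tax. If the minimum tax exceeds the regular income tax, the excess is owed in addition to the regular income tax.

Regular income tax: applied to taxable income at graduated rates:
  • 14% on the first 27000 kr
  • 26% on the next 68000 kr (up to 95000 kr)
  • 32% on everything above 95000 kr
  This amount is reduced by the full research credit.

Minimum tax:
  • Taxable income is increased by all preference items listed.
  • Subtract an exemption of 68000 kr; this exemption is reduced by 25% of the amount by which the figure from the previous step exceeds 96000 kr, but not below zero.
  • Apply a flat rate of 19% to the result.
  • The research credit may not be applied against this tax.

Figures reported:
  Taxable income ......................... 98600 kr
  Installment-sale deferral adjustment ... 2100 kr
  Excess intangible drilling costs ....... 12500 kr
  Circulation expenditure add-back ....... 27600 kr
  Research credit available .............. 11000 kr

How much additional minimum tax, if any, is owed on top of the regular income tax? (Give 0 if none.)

4348 kr

Minimum tax:
  Adjusted income: 98600 kr + 2100 kr + 12500 kr + 27600 kr = 140800 kr
  Exemption: 68000 kr − 25% × (140800 kr − 96000 kr) = 68000 kr − 11200 kr = 56800 kr
  Base: 140800 kr − 56800 kr = 84000 kr
  84000 kr × 19% = 15960 kr

Regular income tax:
  27000 kr × 14% = 3780 kr
  68000 kr × 26% = 17680 kr
  3600 kr × 32% = 1152 kr
  → 22612 kr
  Less research credit 11000 kr → 11612 kr

Excess of minimum tax over regular income tax: 15960 kr − 11612 kr = 4348 kr.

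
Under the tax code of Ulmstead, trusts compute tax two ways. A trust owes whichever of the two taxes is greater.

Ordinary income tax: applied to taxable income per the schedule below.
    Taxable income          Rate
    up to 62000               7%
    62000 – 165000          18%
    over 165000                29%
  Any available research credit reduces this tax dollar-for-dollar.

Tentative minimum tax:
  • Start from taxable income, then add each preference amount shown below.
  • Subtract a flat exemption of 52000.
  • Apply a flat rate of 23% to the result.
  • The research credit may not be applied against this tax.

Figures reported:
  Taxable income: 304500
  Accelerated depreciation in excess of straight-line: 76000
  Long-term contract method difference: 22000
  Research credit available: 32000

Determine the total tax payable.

80615

Ordinary income tax:
  62000 × 7% = 4340
  103000 × 18% = 18540
  139500 × 29% = 40455
  → 63335
  Less research credit 32000 → 31335

Tentative minimum tax:
  Adjusted income: 304500 + 76000 + 22000 = 402500
  Less exemption 52000 → base 350500
  350500 × 23% = 80615

80615 > 31335, so the tentative minimum tax is the binding amount.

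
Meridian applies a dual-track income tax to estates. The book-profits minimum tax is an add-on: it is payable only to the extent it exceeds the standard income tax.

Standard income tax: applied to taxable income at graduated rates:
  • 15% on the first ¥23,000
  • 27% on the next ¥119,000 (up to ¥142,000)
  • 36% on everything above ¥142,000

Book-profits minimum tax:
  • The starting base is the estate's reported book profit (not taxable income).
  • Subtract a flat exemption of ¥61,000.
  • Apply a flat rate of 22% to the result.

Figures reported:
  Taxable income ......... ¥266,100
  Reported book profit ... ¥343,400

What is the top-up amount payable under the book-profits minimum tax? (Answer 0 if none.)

Book-profits minimum tax:
  Base (reported book profit): ¥343,400
  Less exemption ¥61,000 → base ¥282,400
  ¥282,400 × 22% = ¥62,128

Standard income tax:
  ¥23,000 × 15% = ¥3,450
  ¥119,000 × 27% = ¥32,130
  ¥124,100 × 36% = ¥44,676
  → ¥80,256

¥62,128 ≤ ¥80,256, so no add-on is due.

¥0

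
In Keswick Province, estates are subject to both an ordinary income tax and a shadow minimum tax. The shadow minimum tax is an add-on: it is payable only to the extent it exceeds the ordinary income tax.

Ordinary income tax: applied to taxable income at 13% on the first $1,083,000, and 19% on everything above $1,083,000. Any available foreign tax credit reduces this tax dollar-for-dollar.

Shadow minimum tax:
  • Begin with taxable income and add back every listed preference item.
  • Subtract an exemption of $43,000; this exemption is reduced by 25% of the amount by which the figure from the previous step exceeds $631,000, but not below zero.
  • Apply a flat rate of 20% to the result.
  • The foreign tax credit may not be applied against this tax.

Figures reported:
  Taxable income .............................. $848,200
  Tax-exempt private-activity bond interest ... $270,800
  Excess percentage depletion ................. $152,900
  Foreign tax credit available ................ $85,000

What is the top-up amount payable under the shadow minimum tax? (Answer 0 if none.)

Ordinary income tax:
  $848,200 × 13% = $110,266
  Less foreign tax credit $85,000 → $25,266

Shadow minimum tax:
  Adjusted income: $848,200 + $270,800 + $152,900 = $1,271,900
  Exemption: 25% × ($1,271,900 − $631,000) = $160,225 ≥ $43,000, so the exemption is fully phased out
  Base: $1,271,900 − $0 = $1,271,900
  $1,271,900 × 20% = $254,380

Excess of shadow minimum tax over ordinary income tax: $254,380 − $25,266 = $229,114.

$229,114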